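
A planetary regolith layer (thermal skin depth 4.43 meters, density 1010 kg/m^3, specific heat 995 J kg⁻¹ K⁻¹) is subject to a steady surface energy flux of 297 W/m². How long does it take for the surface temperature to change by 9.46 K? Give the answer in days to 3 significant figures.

1.64 days

Areal heat capacity C = ρ c_p D = 1010 × 995 × 4.43 = 4.45×10^6 J m⁻² K⁻¹.
Time required: Δt = C ΔT / F = 4.45×10^6 × 9.46 / 297 = 1.42×10^5 s.
In days: 1.42×10^5 s / (86400 s/day) = 1.64 days.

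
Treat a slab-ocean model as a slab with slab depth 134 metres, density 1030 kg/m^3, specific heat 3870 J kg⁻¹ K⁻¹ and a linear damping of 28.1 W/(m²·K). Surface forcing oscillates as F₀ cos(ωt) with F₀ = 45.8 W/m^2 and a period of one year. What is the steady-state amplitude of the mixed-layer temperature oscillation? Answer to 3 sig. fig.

0.416 K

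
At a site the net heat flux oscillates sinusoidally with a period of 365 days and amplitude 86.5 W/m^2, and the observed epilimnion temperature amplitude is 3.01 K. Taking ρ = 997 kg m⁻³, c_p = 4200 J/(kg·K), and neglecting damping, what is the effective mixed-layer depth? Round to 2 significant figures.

ω = 2π / 3.15×10^7 s = 1.99×10^-7 s⁻¹.
Required C = F₀ / (A ω) = 86.5 / (3.01 × 1.99×10^-7) = 1.44×10^8 J/(m²·K).
D = C / (ρ c_p) = 1.44×10^8 / (997 × 4200) = 34.4 m.

34 m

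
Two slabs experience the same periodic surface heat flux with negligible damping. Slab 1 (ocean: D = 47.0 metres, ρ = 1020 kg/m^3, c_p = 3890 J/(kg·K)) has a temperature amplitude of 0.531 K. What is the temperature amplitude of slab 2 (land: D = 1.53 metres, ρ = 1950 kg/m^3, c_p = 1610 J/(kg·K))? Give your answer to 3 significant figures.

20.6 K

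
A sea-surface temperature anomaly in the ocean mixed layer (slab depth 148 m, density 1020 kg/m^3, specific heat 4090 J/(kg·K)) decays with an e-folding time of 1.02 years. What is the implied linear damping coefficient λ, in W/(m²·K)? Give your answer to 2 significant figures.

Areal heat capacity C = ρ c_p D = 1020 × 4090 × 148 = 6.17×10^8 J/(m²·K).
τ = 1.02 years = 3.22×10^7 s.
λ = C / τ = 6.17×10^8 / 3.22×10^7 = 19.2 W/(m²·K).

19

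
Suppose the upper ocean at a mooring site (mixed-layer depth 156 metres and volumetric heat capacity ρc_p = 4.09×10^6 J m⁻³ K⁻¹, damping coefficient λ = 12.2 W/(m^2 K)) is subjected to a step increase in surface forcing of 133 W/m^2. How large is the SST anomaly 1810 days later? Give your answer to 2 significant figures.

10 K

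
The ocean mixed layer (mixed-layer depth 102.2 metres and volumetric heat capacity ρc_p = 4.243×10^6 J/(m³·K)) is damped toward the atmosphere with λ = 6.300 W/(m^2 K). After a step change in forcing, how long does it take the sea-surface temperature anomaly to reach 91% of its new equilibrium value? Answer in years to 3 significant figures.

Areal heat capacity C = ρc_p × D = 4.243×10^6 × 102.2 = 4.34×10^8 J m⁻² K⁻¹.
τ = C / λ = 4.34×10^8 / 6.300 = 6.88×10^7 s.
Fraction reached: 1 − e^(−t/τ) = 0.91 ⇒ t = −τ ln(1 − 0.91) = τ × 2.41.
t = 1.66×10^8 s = 5.25 years.

5.25 years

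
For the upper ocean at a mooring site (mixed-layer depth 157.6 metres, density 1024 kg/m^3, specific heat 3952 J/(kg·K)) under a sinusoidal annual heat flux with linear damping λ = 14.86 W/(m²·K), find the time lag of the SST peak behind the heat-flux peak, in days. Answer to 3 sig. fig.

84.5 days

Areal heat capacity C = ρ c_p D = 1024 × 3952 × 157.6 = 6.38×10^8 J/(m^2 K).
ω = 2π / 3.15×10^7 s = 1.99×10^-7 s⁻¹.
Phase lag φ = arctan(Cω/λ) = arctan(127/14.86) = 1.45 rad.
Time lag = φ / ω = 1.45 / 1.99×10^-7 = 7.30×10^6 s = 84.5 days.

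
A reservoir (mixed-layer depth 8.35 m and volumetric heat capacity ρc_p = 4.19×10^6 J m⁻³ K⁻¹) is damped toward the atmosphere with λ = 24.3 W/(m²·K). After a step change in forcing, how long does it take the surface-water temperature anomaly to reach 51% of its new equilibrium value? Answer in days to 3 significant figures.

11.9 days

Areal heat capacity C = ρc_p × D = 4.19×10^6 × 8.35 = 3.50×10^7 J/(m²·K).
τ = C / λ = 3.50×10^7 / 24.3 = 1.44×10^6 s.
Fraction reached: 1 − e^(−t/τ) = 0.51 ⇒ t = −τ ln(1 − 0.51) = τ × 0.713.
t = 1.03×10^6 s = 11.9 days.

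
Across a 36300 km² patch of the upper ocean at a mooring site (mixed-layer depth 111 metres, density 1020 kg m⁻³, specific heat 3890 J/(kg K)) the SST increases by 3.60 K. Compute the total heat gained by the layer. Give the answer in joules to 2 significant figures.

Areal heat capacity C = ρ c_p D = 1020 × 3890 × 111 = 4.40×10^8 J/(m²·K).
Heat per unit area: q = C ΔT = 4.40×10^8 × 3.60 = 1.59×10^9 J/m².
Total heat: Q = q × A = 1.59×10^9 × (36300 × 10⁶ m²) = 5.76×10^19 J.

5.8×10^19 J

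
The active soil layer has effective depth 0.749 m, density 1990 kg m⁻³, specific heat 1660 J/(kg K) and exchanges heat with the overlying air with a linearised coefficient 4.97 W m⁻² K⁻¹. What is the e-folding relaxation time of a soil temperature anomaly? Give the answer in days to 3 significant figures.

5.76 days

Areal heat capacity C = ρ c_p D = 1990 × 1660 × 0.749 = 2.47×10^6 J/(m²·K).
Relaxation time τ = C / λ = 2.47×10^6 / 4.97 = 4.98×10^5 s.
In days: 4.98×10^5 s / (86400 s/day) = 5.76 days.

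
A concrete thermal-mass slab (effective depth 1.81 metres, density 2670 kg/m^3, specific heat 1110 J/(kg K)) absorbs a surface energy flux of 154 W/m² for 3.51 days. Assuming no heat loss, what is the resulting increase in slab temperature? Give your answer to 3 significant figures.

Areal heat capacity C = ρ c_p D = 2670 × 1110 × 1.81 = 5.36×10^6 J m⁻² K⁻¹.
Net heat input Q = F Δt = 154 × (3.51 days × 86400 s/day) = 4.67×10^7 J/m².
ΔT = Q / C = 4.67×10^7 / 5.36×10^6 = 8.71 K.

8.71 K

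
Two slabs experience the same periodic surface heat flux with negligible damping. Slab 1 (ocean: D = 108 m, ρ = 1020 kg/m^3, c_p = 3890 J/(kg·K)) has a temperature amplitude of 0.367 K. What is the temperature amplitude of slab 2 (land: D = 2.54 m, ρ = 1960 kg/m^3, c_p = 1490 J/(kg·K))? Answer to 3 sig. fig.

C_ocean = 4.29×10^8 J/(m²·K); C_land = 7.42×10^6 J/(m²·K).
A ∝ 1/C ⇒ A_land = A_ocean × C_ocean/C_land = 0.367 × 57.8 = 21.2 K.

21.2 K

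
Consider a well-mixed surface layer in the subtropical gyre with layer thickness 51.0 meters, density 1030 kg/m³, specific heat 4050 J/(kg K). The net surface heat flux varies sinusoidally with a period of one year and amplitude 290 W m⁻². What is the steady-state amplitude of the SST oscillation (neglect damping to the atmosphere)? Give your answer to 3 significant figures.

6.84 K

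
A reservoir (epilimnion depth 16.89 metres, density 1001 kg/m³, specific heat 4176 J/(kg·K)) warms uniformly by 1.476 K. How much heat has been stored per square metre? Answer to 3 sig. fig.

1.04×10^8

Areal heat capacity C = ρ c_p D = 1001 × 4176 × 16.89 = 7.06×10^7 J/(m²·K).
ΔQ = C ΔT = 7.06×10^7 × 1.476 = 1.04×10^8 J/m².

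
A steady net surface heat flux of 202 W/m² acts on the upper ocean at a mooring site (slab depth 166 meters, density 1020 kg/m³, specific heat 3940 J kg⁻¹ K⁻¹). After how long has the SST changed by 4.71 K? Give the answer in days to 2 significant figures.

Areal heat capacity C = ρ c_p D = 1020 × 3940 × 166 = 6.67×10^8 J/(m^2 K).
Time required: Δt = C ΔT / F = 6.67×10^8 × 4.71 / 202 = 1.56×10^7 s.
In days: 1.56×10^7 s / (86400 s/day) = 180 days.

180 days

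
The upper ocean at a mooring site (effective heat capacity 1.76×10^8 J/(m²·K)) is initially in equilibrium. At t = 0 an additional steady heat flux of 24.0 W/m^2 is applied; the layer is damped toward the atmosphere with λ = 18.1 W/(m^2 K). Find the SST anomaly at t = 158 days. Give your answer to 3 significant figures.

Areal heat capacity C = 1.76×10^8 J/(m²·K) (given).
τ = C / λ = 1.76×10^8 / 18.1 = 9.72×10^6 s.
Equilibrium anomaly ΔT_eq = F / λ = 24.0 / 18.1 = 1.33 K.
t = 158 days = 1.37×10^7 s, so t/τ = 1.40.
ΔT(t) = ΔT_eq (1 − e^(−t/τ)) = 1.33 × (1 − e^−1.40) = 1.00 K.

1.00 K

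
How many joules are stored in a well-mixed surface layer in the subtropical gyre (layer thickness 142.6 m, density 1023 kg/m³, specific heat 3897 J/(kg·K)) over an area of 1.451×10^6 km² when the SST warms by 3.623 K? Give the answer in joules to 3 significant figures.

2.99×10^21 J

Areal heat capacity C = ρ c_p D = 1023 × 3897 × 142.6 = 5.68×10^8 J/(m^2 K).
Heat per unit area: q = C ΔT = 5.68×10^8 × 3.623 = 2.06×10^9 J/m².
Total heat: Q = q × A = 2.06×10^9 × (1.451×10^6 × 10⁶ m²) = 2.99×10^21 J.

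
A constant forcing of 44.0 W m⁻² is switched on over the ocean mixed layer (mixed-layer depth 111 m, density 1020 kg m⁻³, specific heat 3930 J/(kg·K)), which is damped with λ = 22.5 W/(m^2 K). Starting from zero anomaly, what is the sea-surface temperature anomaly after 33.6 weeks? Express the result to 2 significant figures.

1.3 K

Areal heat capacity C = ρ c_p D = 1020 × 3930 × 111 = 4.45×10^8 J m⁻² K⁻¹.
τ = C / λ = 4.45×10^8 / 22.5 = 1.98×10^7 s.
Equilibrium anomaly ΔT_eq = F / λ = 44.0 / 22.5 = 1.96 K.
t = 33.6 weeks = 2.03×10^7 s, so t/τ = 1.03.
ΔT(t) = ΔT_eq (1 − e^(−t/τ)) = 1.96 × (1 − e^−1.03) = 1.26 K.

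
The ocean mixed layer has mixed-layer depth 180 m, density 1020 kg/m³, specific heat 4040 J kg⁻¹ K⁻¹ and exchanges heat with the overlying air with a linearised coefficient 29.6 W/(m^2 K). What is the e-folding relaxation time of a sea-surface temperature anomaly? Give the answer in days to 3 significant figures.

Areal heat capacity C = ρ c_p D = 1020 × 4040 × 180 = 7.42×10^8 J/(m^2 K).
Relaxation time τ = C / λ = 7.42×10^8 / 29.6 = 2.51×10^7 s.
In days: 2.51×10^7 s / (86400 s/day) = 290 days.

290 days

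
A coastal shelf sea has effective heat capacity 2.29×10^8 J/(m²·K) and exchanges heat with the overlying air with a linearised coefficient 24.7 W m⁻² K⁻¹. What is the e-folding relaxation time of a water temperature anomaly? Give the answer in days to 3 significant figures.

107 days

Areal heat capacity C = 2.29×10^8 J/(m²·K) (given).
Relaxation time τ = C / λ = 2.29×10^8 / 24.7 = 9.27×10^6 s.
In days: 9.27×10^6 s / (86400 s/day) = 107 days.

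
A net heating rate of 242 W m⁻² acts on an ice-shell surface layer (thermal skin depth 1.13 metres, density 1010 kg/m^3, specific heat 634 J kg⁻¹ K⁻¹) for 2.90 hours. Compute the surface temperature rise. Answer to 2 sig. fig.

3.5 K

Areal heat capacity C = ρ c_p D = 1010 × 634 × 1.13 = 7.24×10^5 J/(m²·K).
Net heat input Q = F Δt = 242 × (2.90 hours × 3600 s/hour) = 2.53×10^6 J/m².
ΔT = Q / C = 2.53×10^6 / 7.24×10^5 = 3.49 K.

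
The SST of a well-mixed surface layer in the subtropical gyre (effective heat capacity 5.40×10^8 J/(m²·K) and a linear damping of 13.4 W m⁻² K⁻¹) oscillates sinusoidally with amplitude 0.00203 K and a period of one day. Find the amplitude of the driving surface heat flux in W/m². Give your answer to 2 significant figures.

Areal heat capacity C = 5.40×10^8 J/(m²·K) (given).
ω = 2π / 86400 s = 7.27×10^-5 s⁻¹.
√((Cω)² + λ²) = √((39300)² + 13.4²) = 39300 W/(m²·K).
F₀ = A × √((Cω)²+λ²) = 0.00203 × 39300 = 79.7 W/m².

80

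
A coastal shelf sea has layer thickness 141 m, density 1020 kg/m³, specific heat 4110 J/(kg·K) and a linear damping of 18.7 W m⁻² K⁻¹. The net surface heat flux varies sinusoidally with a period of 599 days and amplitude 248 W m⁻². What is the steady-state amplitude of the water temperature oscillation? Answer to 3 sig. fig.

Areal heat capacity C = ρ c_p D = 1020 × 4110 × 141 = 5.91×10^8 J/(m^2 K).
Angular frequency ω = 2π / T = 2π / 5.18×10^7 s = 1.21×10^-7 s⁻¹.
√((Cω)² + λ²) = √((71.8)² + 18.7²) = 74.2 W/(m²·K).
Amplitude A = F₀ / √((Cω)²+λ²) = 248 / 74.2 = 3.34 K.

3.34 K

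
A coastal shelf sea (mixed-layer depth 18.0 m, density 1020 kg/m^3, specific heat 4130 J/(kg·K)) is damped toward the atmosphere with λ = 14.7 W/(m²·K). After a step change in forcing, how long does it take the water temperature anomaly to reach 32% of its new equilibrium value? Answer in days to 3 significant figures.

23.0 days

Areal heat capacity C = ρ c_p D = 1020 × 4130 × 18.0 = 7.58×10^7 J m⁻² K⁻¹.
τ = C / λ = 7.58×10^7 / 14.7 = 5.16×10^6 s.
Fraction reached: 1 − e^(−t/τ) = 0.32 ⇒ t = −τ ln(1 − 0.32) = τ × 0.386.
t = 1.99×10^6 s = 23.0 days.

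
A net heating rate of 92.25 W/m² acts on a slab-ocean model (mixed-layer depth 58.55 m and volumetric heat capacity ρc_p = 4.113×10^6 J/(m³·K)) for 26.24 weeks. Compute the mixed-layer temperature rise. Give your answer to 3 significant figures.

Areal heat capacity C = ρc_p × D = 4.113×10^6 × 58.55 = 2.41×10^8 J/(m²·K).
Net heat input Q = F Δt = 92.25 × (26.24 weeks × 6.048×10^5 s/week) = 1.46×10^9 J/m².
ΔT = Q / C = 1.46×10^9 / 2.41×10^8 = 6.08 K.

6.08 K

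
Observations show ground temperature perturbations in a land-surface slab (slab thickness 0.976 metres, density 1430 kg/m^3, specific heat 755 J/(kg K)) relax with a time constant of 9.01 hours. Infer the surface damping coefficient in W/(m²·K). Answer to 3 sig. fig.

Areal heat capacity C = ρ c_p D = 1430 × 755 × 0.976 = 1.05×10^6 J m⁻² K⁻¹.
τ = 9.01 hours = 32400 s.
λ = C / τ = 1.05×10^6 / 32400 = 32.5 W/(m²·K).

32.5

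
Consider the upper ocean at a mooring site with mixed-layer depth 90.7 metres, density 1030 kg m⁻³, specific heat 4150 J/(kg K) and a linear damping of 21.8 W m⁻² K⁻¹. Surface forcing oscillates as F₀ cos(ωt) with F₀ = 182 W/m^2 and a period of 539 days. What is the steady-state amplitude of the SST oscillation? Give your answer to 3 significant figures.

3.21 K

Areal heat capacity C = ρ c_p D = 1030 × 4150 × 90.7 = 3.88×10^8 J/(m^2 K).
Angular frequency ω = 2π / T = 2π / 4.66×10^7 s = 1.35×10^-7 s⁻¹.
√((Cω)² + λ²) = √((52.3)² + 21.8²) = 56.7 W/(m²·K).
Amplitude A = F₀ / √((Cω)²+λ²) = 182 / 56.7 = 3.21 K.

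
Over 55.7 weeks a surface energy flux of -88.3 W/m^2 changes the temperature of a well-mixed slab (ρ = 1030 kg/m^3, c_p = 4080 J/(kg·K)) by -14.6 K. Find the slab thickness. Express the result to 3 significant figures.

Heat input Q = F Δt = -88.3 × 3.37×10^7 s = -2.97×10^9 J/m².
Required areal heat capacity C = Q / ΔT = 2.04×10^8 J/(m²·K).
Depth D = C / (ρ c_p) = 2.04×10^8 / (1030 × 4080) = 48.5 m.

48.5 m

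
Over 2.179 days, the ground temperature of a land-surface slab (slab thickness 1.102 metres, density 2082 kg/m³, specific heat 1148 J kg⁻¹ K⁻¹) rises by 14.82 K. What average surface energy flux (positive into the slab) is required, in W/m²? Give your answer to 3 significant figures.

207

Areal heat capacity C = ρ c_p D = 2082 × 1148 × 1.102 = 2.63×10^6 J/(m^2 K).
Required heat per unit area: Q = C ΔT = 2.63×10^6 × 14.82 = 3.90×10^7 J/m².
Flux F = Q / Δt = 3.90×10^7 / 1.88×10^5 s = 207 W/m².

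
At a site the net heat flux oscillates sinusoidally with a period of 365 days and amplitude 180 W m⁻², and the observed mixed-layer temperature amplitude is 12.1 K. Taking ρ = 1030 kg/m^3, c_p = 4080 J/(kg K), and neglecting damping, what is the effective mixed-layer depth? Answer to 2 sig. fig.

18 m

ω = 2π / 3.15×10^7 s = 1.99×10^-7 s⁻¹.
Required C = F₀ / (A ω) = 180 / (12.1 × 1.99×10^-7) = 7.47×10^7 J/(m²·K).
D = C / (ρ c_p) = 7.47×10^7 / (1030 × 4080) = 17.8 m.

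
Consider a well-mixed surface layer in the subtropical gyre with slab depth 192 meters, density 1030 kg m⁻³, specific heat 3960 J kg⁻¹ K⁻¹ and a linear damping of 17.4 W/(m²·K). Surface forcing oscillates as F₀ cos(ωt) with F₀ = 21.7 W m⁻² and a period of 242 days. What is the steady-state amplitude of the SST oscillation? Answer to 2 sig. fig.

Areal heat capacity C = ρ c_p D = 1030 × 3960 × 192 = 7.83×10^8 J/(m^2 K).
Angular frequency ω = 2π / T = 2π / 2.09×10^7 s = 3.01×10^-7 s⁻¹.
√((Cω)² + λ²) = √((235)² + 17.4²) = 236 W/(m²·K).
Amplitude A = F₀ / √((Cω)²+λ²) = 21.7 / 236 = 0.0920 K.

0.092 K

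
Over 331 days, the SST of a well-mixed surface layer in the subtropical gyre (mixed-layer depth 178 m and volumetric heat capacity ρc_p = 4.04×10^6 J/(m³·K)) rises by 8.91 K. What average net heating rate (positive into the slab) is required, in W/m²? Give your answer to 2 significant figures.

Areal heat capacity C = ρc_p × D = 4.04×10^6 × 178 = 7.19×10^8 J/(m²·K).
Required heat per unit area: Q = C ΔT = 7.19×10^8 × 8.91 = 6.41×10^9 J/m².
Flux F = Q / Δt = 6.41×10^9 / 2.86×10^7 s = 224 W/m².

220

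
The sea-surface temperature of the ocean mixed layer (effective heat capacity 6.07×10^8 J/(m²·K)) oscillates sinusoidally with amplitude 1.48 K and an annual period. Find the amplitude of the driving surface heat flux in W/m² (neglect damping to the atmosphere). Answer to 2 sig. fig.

Areal heat capacity C = 6.07×10^8 J/(m²·K) (given).
ω = 2π / 3.15×10^7 s = 1.99×10^-7 s⁻¹.
Cω = 6.07×10^8 × 1.99×10^-7 = 121 W/(m²·K).
F₀ = A × Cω = 1.48 × 121 = 179 W/m².

180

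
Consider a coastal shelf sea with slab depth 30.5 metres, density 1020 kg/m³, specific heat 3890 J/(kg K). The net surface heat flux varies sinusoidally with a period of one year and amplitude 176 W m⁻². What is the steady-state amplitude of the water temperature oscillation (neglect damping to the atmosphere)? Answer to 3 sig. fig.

7.30 K

Areal heat capacity C = ρ c_p D = 1020 × 3890 × 30.5 = 1.21×10^8 J/(m^2 K).
Angular frequency ω = 2π / T = 2π / 3.15×10^7 s = 1.99×10^-7 s⁻¹.
Cω = 1.21×10^8 × 1.99×10^-7 = 24.1 W/(m²·K).
Amplitude A = F₀ / (Cω) = 176 / 24.1 = 7.30 K.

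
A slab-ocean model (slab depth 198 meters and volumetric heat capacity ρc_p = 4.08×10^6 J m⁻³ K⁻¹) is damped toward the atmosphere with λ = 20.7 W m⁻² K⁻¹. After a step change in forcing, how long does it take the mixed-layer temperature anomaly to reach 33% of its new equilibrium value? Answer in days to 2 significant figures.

Areal heat capacity C = ρc_p × D = 4.08×10^6 × 198 = 8.08×10^8 J m⁻² K⁻¹.
τ = C / λ = 8.08×10^8 / 20.7 = 3.90×10^7 s.
Fraction reached: 1 − e^(−t/τ) = 0.33 ⇒ t = −τ ln(1 − 0.33) = τ × 0.400.
t = 1.56×10^7 s = 181 days.

180 days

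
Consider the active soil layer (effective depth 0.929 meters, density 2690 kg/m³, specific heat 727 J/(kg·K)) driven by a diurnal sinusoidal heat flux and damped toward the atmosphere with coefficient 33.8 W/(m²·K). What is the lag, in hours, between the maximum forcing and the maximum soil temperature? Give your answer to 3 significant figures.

Areal heat capacity C = ρ c_p D = 2690 × 727 × 0.929 = 1.82×10^6 J/(m^2 K).
ω = 2π / 86400 s = 7.27×10^-5 s⁻¹.
Phase lag φ = arctan(Cω/λ) = arctan(132/33.8) = 1.32 rad.
Time lag = φ / ω = 1.32 / 7.27×10^-5 = 18200 s = 5.04 hours.

5.04 hours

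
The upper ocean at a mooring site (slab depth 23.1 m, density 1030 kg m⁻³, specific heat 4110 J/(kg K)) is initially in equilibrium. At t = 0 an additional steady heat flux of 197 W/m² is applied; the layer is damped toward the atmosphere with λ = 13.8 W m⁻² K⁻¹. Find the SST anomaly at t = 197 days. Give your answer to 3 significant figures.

13.0 K

Areal heat capacity C = ρ c_p D = 1030 × 4110 × 23.1 = 9.78×10^7 J/(m^2 K).
τ = C / λ = 9.78×10^7 / 13.8 = 7.09×10^6 s.
Equilibrium anomaly ΔT_eq = F / λ = 197 / 13.8 = 14.3 K.
t = 197 days = 1.70×10^7 s, so t/τ = 2.40.
ΔT(t) = ΔT_eq (1 − e^(−t/τ)) = 14.3 × (1 − e^−2.40) = 13.0 K.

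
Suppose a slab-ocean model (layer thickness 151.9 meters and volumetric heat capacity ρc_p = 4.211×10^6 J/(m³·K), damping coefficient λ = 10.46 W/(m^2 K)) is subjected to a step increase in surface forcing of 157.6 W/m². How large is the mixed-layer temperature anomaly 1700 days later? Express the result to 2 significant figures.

14 K

Areal heat capacity C = ρc_p × D = 4.211×10^6 × 151.9 = 6.40×10^8 J m⁻² K⁻¹.
τ = C / λ = 6.40×10^8 / 10.46 = 6.12×10^7 s.
Equilibrium anomaly ΔT_eq = F / λ = 157.6 / 10.46 = 15.1 K.
t = 1700 days = 1.47×10^8 s, so t/τ = 2.40.
ΔT(t) = ΔT_eq (1 − e^(−t/τ)) = 15.1 × (1 − e^−2.40) = 13.7 K.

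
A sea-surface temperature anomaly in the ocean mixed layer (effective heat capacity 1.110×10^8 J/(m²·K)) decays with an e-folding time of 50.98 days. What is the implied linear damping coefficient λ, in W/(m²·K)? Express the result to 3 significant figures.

25.2

Areal heat capacity C = 1.110×10^8 J/(m²·K) (given).
τ = 50.98 days = 4.40×10^6 s.
λ = C / τ = 1.11×10^8 / 4.40×10^6 = 25.2 W/(m²·K).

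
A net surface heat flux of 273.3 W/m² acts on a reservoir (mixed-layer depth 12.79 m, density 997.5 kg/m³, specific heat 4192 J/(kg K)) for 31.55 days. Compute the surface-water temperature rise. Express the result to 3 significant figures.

13.9 K

Areal heat capacity C = ρ c_p D = 997.5 × 4192 × 12.79 = 5.35×10^7 J/(m²·K).
Net heat input Q = F Δt = 273.3 × (31.55 days × 86400 s/day) = 7.45×10^8 J/m².
ΔT = Q / C = 7.45×10^8 / 5.35×10^7 = 13.9 K.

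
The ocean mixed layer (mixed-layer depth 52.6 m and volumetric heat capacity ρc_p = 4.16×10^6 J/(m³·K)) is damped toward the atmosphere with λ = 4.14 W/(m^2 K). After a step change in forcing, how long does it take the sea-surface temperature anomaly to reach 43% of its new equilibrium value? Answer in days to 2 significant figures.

340 days

Areal heat capacity C = ρc_p × D = 4.16×10^6 × 52.6 = 2.19×10^8 J/(m^2 K).
τ = C / λ = 2.19×10^8 / 4.14 = 5.29×10^7 s.
Fraction reached: 1 − e^(−t/τ) = 0.43 ⇒ t = −τ ln(1 − 0.43) = τ × 0.562.
t = 2.97×10^7 s = 344 days.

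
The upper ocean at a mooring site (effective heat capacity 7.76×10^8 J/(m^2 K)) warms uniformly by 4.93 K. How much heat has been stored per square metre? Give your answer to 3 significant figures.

Areal heat capacity C = 7.76×10^8 J/(m^2 K) (given).
ΔQ = C ΔT = 7.76×10^8 × 4.93 = 3.83×10^9 J/m².

3.83×10^9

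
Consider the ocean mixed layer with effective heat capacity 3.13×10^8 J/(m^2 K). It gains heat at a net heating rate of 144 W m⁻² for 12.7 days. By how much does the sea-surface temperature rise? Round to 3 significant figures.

0.505 K

Areal heat capacity C = 3.13×10^8 J/(m^2 K) (given).
Net heat input Q = F Δt = 144 × (12.7 days × 86400 s/day) = 1.58×10^8 J/m².
ΔT = Q / C = 1.58×10^8 / 3.13×10^8 = 0.505 K.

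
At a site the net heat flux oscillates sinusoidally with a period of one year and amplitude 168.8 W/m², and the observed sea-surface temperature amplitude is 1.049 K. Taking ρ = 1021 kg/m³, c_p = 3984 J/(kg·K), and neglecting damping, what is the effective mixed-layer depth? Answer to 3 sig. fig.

199 m

ω = 2π / 3.15×10^7 s = 1.99×10^-7 s⁻¹.
Required C = F₀ / (A ω) = 168.8 / (1.049 × 1.99×10^-7) = 8.08×10^8 J/(m²·K).
D = C / (ρ c_p) = 8.08×10^8 / (1021 × 3984) = 199 m.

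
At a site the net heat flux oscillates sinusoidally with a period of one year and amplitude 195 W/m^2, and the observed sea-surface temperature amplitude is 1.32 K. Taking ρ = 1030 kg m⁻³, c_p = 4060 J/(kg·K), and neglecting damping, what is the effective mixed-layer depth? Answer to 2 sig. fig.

180 m

ω = 2π / 3.15×10^7 s = 1.99×10^-7 s⁻¹.
Required C = F₀ / (A ω) = 195 / (1.32 × 1.99×10^-7) = 7.41×10^8 J/(m²·K).
D = C / (ρ c_p) = 7.41×10^8 / (1030 × 4060) = 177 m.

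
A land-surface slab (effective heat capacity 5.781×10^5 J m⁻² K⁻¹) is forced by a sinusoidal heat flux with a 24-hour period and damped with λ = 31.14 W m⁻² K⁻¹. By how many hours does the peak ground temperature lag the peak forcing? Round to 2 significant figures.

3.6 hours

Areal heat capacity C = 5.781×10^5 J m⁻² K⁻¹ (given).
ω = 2π / 86400 s = 7.27×10^-5 s⁻¹.
Phase lag φ = arctan(Cω/λ) = arctan(42.0/31.14) = 0.933 rad.
Time lag = φ / ω = 0.933 / 7.27×10^-5 = 12800 s = 3.56 hours.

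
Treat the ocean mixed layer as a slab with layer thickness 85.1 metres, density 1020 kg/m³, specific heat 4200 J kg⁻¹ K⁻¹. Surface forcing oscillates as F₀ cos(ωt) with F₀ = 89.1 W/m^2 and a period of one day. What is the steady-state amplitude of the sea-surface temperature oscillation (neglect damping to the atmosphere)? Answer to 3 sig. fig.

0.00336 K

Areal heat capacity C = ρ c_p D = 1020 × 4200 × 85.1 = 3.65×10^8 J/(m^2 K).
Angular frequency ω = 2π / T = 2π / 86400 s = 7.27×10^-5 s⁻¹.
Cω = 3.65×10^8 × 7.27×10^-5 = 26500 W/(m²·K).
Amplitude A = F₀ / (Cω) = 89.1 / 26500 = 0.00336 K.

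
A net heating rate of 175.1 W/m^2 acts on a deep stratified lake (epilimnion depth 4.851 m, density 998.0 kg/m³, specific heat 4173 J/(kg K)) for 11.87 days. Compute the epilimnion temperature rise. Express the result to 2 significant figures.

8.9 K

Areal heat capacity C = ρ c_p D = 998.0 × 4173 × 4.851 = 2.02×10^7 J m⁻² K⁻¹.
Net heat input Q = F Δt = 175.1 × (11.87 days × 86400 s/day) = 1.80×10^8 J/m².
ΔT = Q / C = 1.80×10^8 / 2.02×10^7 = 8.89 K.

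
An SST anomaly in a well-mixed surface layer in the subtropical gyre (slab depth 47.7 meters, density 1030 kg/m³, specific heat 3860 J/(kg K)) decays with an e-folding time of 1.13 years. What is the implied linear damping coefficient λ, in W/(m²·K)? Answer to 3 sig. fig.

Areal heat capacity C = ρ c_p D = 1030 × 3860 × 47.7 = 1.90×10^8 J/(m^2 K).
τ = 1.13 years = 3.57×10^7 s.
λ = C / τ = 1.90×10^8 / 3.57×10^7 = 5.32 W/(m²·K).

5.32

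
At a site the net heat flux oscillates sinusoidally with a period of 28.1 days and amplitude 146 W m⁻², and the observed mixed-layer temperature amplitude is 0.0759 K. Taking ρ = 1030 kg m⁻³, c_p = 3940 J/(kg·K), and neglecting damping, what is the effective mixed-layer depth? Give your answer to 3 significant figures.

183 m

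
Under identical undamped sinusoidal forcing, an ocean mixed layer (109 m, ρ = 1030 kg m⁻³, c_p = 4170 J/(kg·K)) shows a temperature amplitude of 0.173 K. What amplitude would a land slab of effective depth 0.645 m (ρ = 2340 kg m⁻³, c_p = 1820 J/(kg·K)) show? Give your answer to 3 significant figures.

29.5 K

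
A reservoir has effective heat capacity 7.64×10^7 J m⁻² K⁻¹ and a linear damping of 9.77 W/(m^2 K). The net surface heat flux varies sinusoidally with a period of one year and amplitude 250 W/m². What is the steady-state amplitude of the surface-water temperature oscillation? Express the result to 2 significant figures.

14 K

Areal heat capacity C = 7.64×10^7 J m⁻² K⁻¹ (given).
Angular frequency ω = 2π / T = 2π / 3.15×10^7 s = 1.99×10^-7 s⁻¹.
√((Cω)² + λ²) = √((15.2)² + 9.77²) = 18.1 W/(m²·K).
Amplitude A = F₀ / √((Cω)²+λ²) = 250 / 18.1 = 13.8 K.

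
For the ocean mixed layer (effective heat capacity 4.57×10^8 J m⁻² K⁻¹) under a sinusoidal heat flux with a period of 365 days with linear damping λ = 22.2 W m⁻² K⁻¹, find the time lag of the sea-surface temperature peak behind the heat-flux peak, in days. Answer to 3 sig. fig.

77.4 days

Areal heat capacity C = 4.57×10^8 J m⁻² K⁻¹ (given).
ω = 2π / 3.15×10^7 s = 1.99×10^-7 s⁻¹.
Phase lag φ = arctan(Cω/λ) = arctan(91.1/22.2) = 1.33 rad.
Time lag = φ / ω = 1.33 / 1.99×10^-7 = 6.68×10^6 s = 77.4 days.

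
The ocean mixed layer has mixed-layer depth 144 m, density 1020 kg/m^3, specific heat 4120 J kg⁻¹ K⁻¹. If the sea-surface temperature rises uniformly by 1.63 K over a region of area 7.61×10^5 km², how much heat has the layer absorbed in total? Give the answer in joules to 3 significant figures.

7.51×10^20 J

Areal heat capacity C = ρ c_p D = 1020 × 4120 × 144 = 6.05×10^8 J/(m²·K).
Heat per unit area: q = C ΔT = 6.05×10^8 × 1.63 = 9.86×10^8 J/m².
Total heat: Q = q × A = 9.86×10^8 × (7.61×10^5 × 10⁶ m²) = 7.51×10^20 J.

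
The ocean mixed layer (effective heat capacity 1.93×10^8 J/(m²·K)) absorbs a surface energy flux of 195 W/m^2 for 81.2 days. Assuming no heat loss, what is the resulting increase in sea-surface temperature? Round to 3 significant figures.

7.09 K

Areal heat capacity C = 1.93×10^8 J/(m²·K) (given).
Net heat input Q = F Δt = 195 × (81.2 days × 86400 s/day) = 1.37×10^9 J/m².
ΔT = Q / C = 1.37×10^9 / 1.93×10^8 = 7.09 K.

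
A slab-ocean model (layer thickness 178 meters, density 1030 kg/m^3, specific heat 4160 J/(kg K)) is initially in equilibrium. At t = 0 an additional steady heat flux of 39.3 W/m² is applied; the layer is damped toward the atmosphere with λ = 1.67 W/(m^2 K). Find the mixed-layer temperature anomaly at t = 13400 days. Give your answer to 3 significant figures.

21.7 K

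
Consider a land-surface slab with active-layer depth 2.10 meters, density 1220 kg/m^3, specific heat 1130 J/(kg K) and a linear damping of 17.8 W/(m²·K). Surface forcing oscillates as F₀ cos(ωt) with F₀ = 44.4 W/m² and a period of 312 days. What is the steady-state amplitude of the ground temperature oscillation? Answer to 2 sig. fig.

2.5 K

Areal heat capacity C = ρ c_p D = 1220 × 1130 × 2.10 = 2.90×10^6 J m⁻² K⁻¹.
Angular frequency ω = 2π / T = 2π / 2.70×10^7 s = 2.33×10^-7 s⁻¹.
√((Cω)² + λ²) = √((0.675)² + 17.8²) = 17.8 W/(m²·K).
Amplitude A = F₀ / √((Cω)²+λ²) = 44.4 / 17.8 = 2.49 K.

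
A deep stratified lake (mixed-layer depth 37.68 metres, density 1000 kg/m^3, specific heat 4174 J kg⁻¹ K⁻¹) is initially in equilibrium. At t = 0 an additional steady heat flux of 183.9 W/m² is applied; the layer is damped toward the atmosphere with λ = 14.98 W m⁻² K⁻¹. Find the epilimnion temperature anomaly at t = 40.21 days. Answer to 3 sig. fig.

3.46 K

Areal heat capacity C = ρ c_p D = 1000 × 4174 × 37.68 = 1.57×10^8 J/(m²·K).
τ = C / λ = 1.57×10^8 / 14.98 = 1.05×10^7 s.
Equilibrium anomaly ΔT_eq = F / λ = 183.9 / 14.98 = 12.3 K.
t = 40.21 days = 3.47×10^6 s, so t/τ = 0.331.
ΔT(t) = ΔT_eq (1 − e^(−t/τ)) = 12.3 × (1 − e^−0.331) = 3.46 K.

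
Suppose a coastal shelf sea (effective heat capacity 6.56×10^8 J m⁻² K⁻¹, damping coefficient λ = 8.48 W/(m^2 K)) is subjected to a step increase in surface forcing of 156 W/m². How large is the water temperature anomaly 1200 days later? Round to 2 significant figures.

Areal heat capacity C = 6.56×10^8 J m⁻² K⁻¹ (given).
τ = C / λ = 6.56×10^8 / 8.48 = 7.74×10^7 s.
Equilibrium anomaly ΔT_eq = F / λ = 156 / 8.48 = 18.4 K.
t = 1200 days = 1.04×10^8 s, so t/τ = 1.34.
ΔT(t) = ΔT_eq (1 − e^(−t/τ)) = 18.4 × (1 − e^−1.34) = 13.6 K.

14 K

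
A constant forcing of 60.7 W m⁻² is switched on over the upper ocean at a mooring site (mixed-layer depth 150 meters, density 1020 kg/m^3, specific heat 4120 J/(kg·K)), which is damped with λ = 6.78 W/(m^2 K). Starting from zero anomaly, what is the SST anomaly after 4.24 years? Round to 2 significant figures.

6.8 K

Areal heat capacity C = ρ c_p D = 1020 × 4120 × 150 = 6.30×10^8 J m⁻² K⁻¹.
τ = C / λ = 6.30×10^8 / 6.78 = 9.30×10^7 s.
Equilibrium anomaly ΔT_eq = F / λ = 60.7 / 6.78 = 8.95 K.
t = 4.24 years = 1.34×10^8 s, so t/τ = 1.44.
ΔT(t) = ΔT_eq (1 − e^(−t/τ)) = 8.95 × (1 − e^−1.44) = 6.83 K.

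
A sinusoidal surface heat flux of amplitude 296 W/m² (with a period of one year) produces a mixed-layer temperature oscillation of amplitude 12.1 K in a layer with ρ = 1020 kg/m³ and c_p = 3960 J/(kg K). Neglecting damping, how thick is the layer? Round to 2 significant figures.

ω = 2π / 3.15×10^7 s = 1.99×10^-7 s⁻¹.
Required C = F₀ / (A ω) = 296 / (12.1 × 1.99×10^-7) = 1.23×10^8 J/(m²·K).
D = C / (ρ c_p) = 1.23×10^8 / (1020 × 3960) = 30.4 m.

30 m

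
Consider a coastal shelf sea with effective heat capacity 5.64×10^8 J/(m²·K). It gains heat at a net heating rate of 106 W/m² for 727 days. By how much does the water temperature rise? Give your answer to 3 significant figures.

11.8 K

Areal heat capacity C = 5.64×10^8 J/(m²·K) (given).
Net heat input Q = F Δt = 106 × (727 days × 86400 s/day) = 6.66×10^9 J/m².
ΔT = Q / C = 6.66×10^9 / 5.64×10^8 = 11.8 K.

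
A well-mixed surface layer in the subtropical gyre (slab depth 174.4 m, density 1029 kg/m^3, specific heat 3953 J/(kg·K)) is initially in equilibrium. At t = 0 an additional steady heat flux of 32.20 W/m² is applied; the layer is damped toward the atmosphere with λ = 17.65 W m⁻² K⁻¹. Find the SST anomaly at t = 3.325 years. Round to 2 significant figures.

1.7 K

Areal heat capacity C = ρ c_p D = 1029 × 3953 × 174.4 = 7.09×10^8 J/(m^2 K).
τ = C / λ = 7.09×10^8 / 17.65 = 4.02×10^7 s.
Equilibrium anomaly ΔT_eq = F / λ = 32.20 / 17.65 = 1.82 K.
t = 3.325 years = 1.05×10^8 s, so t/τ = 2.61.
ΔT(t) = ΔT_eq (1 − e^(−t/τ)) = 1.82 × (1 − e^−2.61) = 1.69 K.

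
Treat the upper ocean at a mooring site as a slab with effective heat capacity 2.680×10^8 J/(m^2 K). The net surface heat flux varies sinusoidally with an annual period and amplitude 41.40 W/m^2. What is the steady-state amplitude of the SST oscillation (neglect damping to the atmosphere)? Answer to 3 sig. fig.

Areal heat capacity C = 2.680×10^8 J/(m^2 K) (given).
Angular frequency ω = 2π / T = 2π / 3.15×10^7 s = 1.99×10^-7 s⁻¹.
Cω = 2.68×10^8 × 1.99×10^-7 = 53.4 W/(m²·K).
Amplitude A = F₀ / (Cω) = 41.40 / 53.4 = 0.775 K.

0.775 K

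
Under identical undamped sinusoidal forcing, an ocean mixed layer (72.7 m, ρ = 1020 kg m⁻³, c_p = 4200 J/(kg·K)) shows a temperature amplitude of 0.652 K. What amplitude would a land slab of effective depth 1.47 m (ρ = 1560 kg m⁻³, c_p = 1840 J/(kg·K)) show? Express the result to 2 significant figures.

48 K

C_ocean = 3.11×10^8 J/(m²·K); C_land = 4.22×10^6 J/(m²·K).
A ∝ 1/C ⇒ A_land = A_ocean × C_ocean/C_land = 0.652 × 73.8 = 48.1 K.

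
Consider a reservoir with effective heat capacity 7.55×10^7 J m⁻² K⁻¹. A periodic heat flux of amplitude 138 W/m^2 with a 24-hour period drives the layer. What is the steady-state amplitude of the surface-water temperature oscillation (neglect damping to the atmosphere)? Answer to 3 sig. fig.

Areal heat capacity C = 7.55×10^7 J m⁻² K⁻¹ (given).
Angular frequency ω = 2π / T = 2π / 86400 s = 7.27×10^-5 s⁻¹.
Cω = 7.55×10^7 × 7.27×10^-5 = 5490 W/(m²·K).
Amplitude A = F₀ / (Cω) = 138 / 5490 = 0.0251 K.

0.0251 K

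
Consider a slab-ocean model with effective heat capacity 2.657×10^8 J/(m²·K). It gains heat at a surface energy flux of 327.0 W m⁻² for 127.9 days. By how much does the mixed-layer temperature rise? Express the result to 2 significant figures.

14 K

Areal heat capacity C = 2.657×10^8 J/(m²·K) (given).
Net heat input Q = F Δt = 327.0 × (127.9 days × 86400 s/day) = 3.61×10^9 J/m².
ΔT = Q / C = 3.61×10^9 / 2.66×10^8 = 13.6 K.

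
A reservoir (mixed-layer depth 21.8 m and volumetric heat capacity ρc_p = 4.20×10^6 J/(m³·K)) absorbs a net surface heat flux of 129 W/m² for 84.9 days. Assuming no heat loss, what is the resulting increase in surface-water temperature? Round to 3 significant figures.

10.3 K

Areal heat capacity C = ρc_p × D = 4.20×10^6 × 21.8 = 9.16×10^7 J m⁻² K⁻¹.
Net heat input Q = F Δt = 129 × (84.9 days × 86400 s/day) = 9.46×10^8 J/m².
ΔT = Q / C = 9.46×10^8 / 9.16×10^7 = 10.3 K.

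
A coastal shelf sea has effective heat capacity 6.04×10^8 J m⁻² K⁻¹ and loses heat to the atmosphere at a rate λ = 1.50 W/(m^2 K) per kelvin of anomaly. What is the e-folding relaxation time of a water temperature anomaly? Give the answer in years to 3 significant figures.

12.8 years

Areal heat capacity C = 6.04×10^8 J m⁻² K⁻¹ (given).
Relaxation time τ = C / λ = 6.04×10^8 / 1.50 = 4.03×10^8 s.
In years: 4.03×10^8 s / (3.156×10^7 s/year) = 12.8 years.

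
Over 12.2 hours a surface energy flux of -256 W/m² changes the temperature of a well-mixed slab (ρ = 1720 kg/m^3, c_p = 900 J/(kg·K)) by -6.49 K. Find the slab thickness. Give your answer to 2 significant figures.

Heat input Q = F Δt = -256 × 43900 s = -1.12×10^7 J/m².
Required areal heat capacity C = Q / ΔT = 1.73×10^6 J/(m²·K).
Depth D = C / (ρ c_p) = 1.73×10^6 / (1720 × 900) = 1.12 m.

1.1 m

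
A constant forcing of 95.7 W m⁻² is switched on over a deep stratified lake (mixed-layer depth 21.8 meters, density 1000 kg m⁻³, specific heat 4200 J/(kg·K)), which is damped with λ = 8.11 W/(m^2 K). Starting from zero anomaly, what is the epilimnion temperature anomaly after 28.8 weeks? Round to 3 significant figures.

Areal heat capacity C = ρ c_p D = 1000 × 4200 × 21.8 = 9.16×10^7 J/(m^2 K).
τ = C / λ = 9.16×10^7 / 8.11 = 1.13×10^7 s.
Equilibrium anomaly ΔT_eq = F / λ = 95.7 / 8.11 = 11.8 K.
t = 28.8 weeks = 1.74×10^7 s, so t/τ = 1.54.
ΔT(t) = ΔT_eq (1 − e^(−t/τ)) = 11.8 × (1 − e^−1.54) = 9.28 K.

9.28 K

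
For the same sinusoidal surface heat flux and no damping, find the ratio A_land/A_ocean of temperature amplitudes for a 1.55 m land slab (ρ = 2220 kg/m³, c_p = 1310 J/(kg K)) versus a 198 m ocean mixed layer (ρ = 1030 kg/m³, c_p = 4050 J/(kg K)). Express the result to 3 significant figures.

183

C_ocean = 1030 × 4050 × 198 = 8.26×10^8 J/(m²·K).
C_land = 2220 × 1310 × 1.55 = 4.51×10^6 J/(m²·K).
Undamped amplitude ∝ 1/C, so A_land/A_ocean = C_ocean/C_land = 183.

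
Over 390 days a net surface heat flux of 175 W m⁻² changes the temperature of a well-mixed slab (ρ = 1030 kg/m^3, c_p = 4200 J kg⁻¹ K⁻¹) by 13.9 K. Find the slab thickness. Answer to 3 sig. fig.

98.1 m

Heat input Q = F Δt = 175 × 3.37×10^7 s = 5.90×10^9 J/m².
Required areal heat capacity C = Q / ΔT = 4.24×10^8 J/(m²·K).
Depth D = C / (ρ c_p) = 4.24×10^8 / (1030 × 4200) = 98.1 m.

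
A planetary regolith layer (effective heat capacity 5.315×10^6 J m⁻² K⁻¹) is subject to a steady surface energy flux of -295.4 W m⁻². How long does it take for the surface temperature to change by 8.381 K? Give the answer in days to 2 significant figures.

Areal heat capacity C = 5.315×10^6 J m⁻² K⁻¹ (given).
Time required: Δt = C ΔT / F = 5.32×10^6 × -8.381 / -295.4 = 1.51×10^5 s.
In days: 1.51×10^5 s / (86400 s/day) = 1.75 days.

1.7 days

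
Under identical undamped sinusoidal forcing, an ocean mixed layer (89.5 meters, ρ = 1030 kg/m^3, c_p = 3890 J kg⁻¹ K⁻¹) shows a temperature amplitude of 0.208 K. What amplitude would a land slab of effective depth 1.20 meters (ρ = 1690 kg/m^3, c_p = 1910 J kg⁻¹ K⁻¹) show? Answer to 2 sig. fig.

C_ocean = 3.59×10^8 J/(m²·K); C_land = 3.87×10^6 J/(m²·K).
A ∝ 1/C ⇒ A_land = A_ocean × C_ocean/C_land = 0.208 × 92.6 = 19.3 K.

19 K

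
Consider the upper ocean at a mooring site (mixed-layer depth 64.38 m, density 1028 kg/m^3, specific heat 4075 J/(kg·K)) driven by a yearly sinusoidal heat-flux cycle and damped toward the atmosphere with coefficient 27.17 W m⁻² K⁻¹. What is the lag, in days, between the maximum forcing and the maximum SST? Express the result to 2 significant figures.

Areal heat capacity C = ρ c_p D = 1028 × 4075 × 64.38 = 2.70×10^8 J/(m²·K).
ω = 2π / 3.15×10^7 s = 1.99×10^-7 s⁻¹.
Phase lag φ = arctan(Cω/λ) = arctan(53.7/27.17) = 1.10 rad.
Time lag = φ / ω = 1.10 / 1.99×10^-7 = 5.53×10^6 s = 64.1 days.

64 days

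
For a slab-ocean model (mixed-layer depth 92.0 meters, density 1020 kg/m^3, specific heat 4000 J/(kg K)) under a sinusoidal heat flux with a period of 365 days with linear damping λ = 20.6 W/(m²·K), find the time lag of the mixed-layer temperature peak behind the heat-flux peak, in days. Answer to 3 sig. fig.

75.6 days

Areal heat capacity C = ρ c_p D = 1020 × 4000 × 92.0 = 3.75×10^8 J m⁻² K⁻¹.
ω = 2π / 3.15×10^7 s = 1.99×10^-7 s⁻¹.
Phase lag φ = arctan(Cω/λ) = arctan(74.8/20.6) = 1.30 rad.
Time lag = φ / ω = 1.30 / 1.99×10^-7 = 6.53×10^6 s = 75.6 days.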